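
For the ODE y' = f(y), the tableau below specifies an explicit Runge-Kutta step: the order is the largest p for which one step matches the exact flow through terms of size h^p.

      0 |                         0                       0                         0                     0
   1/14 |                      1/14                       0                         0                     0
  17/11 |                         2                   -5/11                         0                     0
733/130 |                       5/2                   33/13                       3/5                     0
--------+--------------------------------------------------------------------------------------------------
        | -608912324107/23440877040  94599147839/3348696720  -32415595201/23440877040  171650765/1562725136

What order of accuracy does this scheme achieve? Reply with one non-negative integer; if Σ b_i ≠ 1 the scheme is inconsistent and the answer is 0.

b = (-608912324107/23440877040, 94599147839/3348696720, -32415595201/23440877040, 171650765/1562725136)
c = (0, 1/14, 17/11, 733/130)
Ac = (0, 0, -5/154, 11097/10010)
Σ b_i: (-608912324107/23440877040)·1 + 94599147839/3348696720·1 + (-32415595201/23440877040)·1 + 171650765/1562725136·1 = 1 ✓
b·c: 94599147839/3348696720·1/14 + (-32415595201/23440877040)·17/11 + 171650765/1562725136·733/130 = 1/2 ✓
b·c²: 94599147839/3348696720·1/196 + (-32415595201/23440877040)·289/121 + 171650765/1562725136·537289/16900 = 1/3 ✓
b·Ac: (-32415595201/23440877040)·(-5/154) + 171650765/1562725136·11097/10010 = 1/6 ✓
b·c³: 94599147839/3348696720·1/2744 + (-32415595201/23440877040)·4913/1331 + 171650765/1562725136·393832837/2197000 = 134306206868237/9201693300800 ≠ 1/4 ⇒ order 3.
b·(c∘Ac): (-32415595201/23440877040)·(-85/1694) + 171650765/1562725136·8134101/1301300 = 496179901271/656344557120 ≠ 1/8
b·Ac²: (-32415595201/23440877040)·(-5/2156) + 171650765/1562725136·2229081/1541540 = 6881633233/42469353696 ≠ 1/12
b·A²c: 171650765/1562725136·(-3/154) = -46813845/21878151904 ≠ 1/24

3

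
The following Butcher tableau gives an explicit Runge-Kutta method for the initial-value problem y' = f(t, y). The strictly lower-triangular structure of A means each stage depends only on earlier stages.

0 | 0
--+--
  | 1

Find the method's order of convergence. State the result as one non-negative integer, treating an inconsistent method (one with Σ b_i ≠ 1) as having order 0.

1

b = (1)
c = (0)
Σ b_i: 1·1 = 1 ✓; 1 stage ⇒ order 1.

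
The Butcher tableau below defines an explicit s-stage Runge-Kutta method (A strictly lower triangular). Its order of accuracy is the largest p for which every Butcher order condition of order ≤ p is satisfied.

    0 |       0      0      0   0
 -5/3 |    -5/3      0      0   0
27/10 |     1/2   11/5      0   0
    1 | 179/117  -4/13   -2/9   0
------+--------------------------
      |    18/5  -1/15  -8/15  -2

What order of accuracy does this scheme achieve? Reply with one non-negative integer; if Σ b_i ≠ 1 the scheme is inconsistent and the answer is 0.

1

b = (18/5, -1/15, -8/15, -2)
c = (0, -5/3, 27/10, 1)
Ac = (0, 0, -11/3, -17/195)
Σ b_i: 18/5·1 + (-1/15)·1 + (-8/15)·1 + (-2)·1 = 1 ✓
b·c: (-1/15)·(-5/3) + (-8/15)·27/10 + (-2)·1 = -749/225 ≠ 1/2 ⇒ order 1.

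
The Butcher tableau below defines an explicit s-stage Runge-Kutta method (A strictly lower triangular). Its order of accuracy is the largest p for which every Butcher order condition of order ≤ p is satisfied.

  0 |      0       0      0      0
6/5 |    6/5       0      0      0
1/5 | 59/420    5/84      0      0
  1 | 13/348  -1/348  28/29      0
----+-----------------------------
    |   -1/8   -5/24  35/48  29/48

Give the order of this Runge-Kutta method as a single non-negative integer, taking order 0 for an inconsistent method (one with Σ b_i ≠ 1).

4

b = (-1/8, -5/24, 35/48, 29/48)
c = (0, 6/5, 1/5, 1)
Ac = (0, 0, 1/14, 11/58)
Σ b_i: (-1/8)·1 + (-5/24)·1 + 35/48·1 + 29/48·1 = 1 ✓
b·c: (-5/24)·6/5 + 35/48·1/5 + 29/48·1 = 1/2 ✓
b·c²: (-5/24)·36/25 + 35/48·1/25 + 29/48·1 = 1/3 ✓
b·Ac: 35/48·1/14 + 29/48·11/58 = 1/6 ✓
b·c³: (-5/24)·216/125 + 35/48·1/125 + 29/48·1 = 1/4 ✓
b·(c∘Ac): 35/48·1/70 + 29/48·11/58 = 1/8 ✓
b·Ac²: 35/48·3/35 + 29/48·1/29 = 1/12 ✓
b·A²c: 29/48·2/29 = 1/24 ✓; 4 stages ⇒ order 4.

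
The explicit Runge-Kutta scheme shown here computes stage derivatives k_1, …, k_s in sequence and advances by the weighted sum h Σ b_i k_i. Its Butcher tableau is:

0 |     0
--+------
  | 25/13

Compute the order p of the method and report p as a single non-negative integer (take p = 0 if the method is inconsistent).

0

b = (25/13)
c = (0)
Σ b_i: 25/13·1 = 25/13 ≠ 1 ⇒ order 0.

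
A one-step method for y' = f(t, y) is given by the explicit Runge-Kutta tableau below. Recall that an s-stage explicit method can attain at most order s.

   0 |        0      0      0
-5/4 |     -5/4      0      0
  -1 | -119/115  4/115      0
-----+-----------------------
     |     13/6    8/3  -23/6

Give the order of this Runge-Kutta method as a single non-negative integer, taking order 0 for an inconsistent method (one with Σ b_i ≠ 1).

b = (13/6, 8/3, -23/6)
c = (0, -5/4, -1)
Ac = (0, 0, -1/23)
Σ b_i: 13/6·1 + 8/3·1 + (-23/6)·1 = 1 ✓
b·c: 8/3·(-5/4) + (-23/6)·(-1) = 1/2 ✓
b·c²: 8/3·25/16 + (-23/6)·1 = 1/3 ✓
b·Ac: (-23/6)·(-1/23) = 1/6 ✓; 3 stages ⇒ order 3.

3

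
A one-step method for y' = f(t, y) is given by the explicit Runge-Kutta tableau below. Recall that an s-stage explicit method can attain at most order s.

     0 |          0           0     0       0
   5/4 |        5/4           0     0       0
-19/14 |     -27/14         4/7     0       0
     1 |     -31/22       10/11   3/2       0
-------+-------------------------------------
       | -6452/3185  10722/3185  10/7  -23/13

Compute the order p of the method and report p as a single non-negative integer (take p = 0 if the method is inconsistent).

2

b = (-6452/3185, 10722/3185, 10/7, -23/13)
c = (0, 5/4, -19/14, 1)
Ac = (0, 0, 5/7, -277/308)
Σ b_i: (-6452/3185)·1 + 10722/3185·1 + 10/7·1 + (-23/13)·1 = 1 ✓
b·c: 10722/3185·5/4 + 10/7·(-19/14) + (-23/13)·1 = 1/2 ✓
b·c²: 10722/3185·25/16 + 10/7·361/196 + (-23/13)·1 = 218383/35672 ≠ 1/3 ⇒ order 2.
b·Ac: 10/7·5/7 + (-23/13)·(-277/308) = 73197/28028 ≠ 1/6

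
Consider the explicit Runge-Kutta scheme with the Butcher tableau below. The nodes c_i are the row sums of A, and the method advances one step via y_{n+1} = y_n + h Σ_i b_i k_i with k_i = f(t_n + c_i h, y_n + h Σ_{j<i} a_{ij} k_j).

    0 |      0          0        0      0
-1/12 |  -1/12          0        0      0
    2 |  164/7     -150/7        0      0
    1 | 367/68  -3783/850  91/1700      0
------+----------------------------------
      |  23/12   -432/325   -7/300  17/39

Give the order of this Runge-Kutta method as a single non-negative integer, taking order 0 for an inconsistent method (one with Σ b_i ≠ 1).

4

b = (23/12, -432/325, -7/300, 17/39)
c = (0, -1/12, 2, 1)
Ac = (0, 0, 25/14, 65/136)
Σ b_i: 23/12·1 + (-432/325)·1 + (-7/300)·1 + 17/39·1 = 1 ✓
b·c: (-432/325)·(-1/12) + (-7/300)·2 + 17/39·1 = 1/2 ✓
b·c²: (-432/325)·1/144 + (-7/300)·4 + 17/39·1 = 1/3 ✓
b·Ac: (-7/300)·25/14 + 17/39·65/136 = 1/6 ✓
b·c³: (-432/325)·(-1/1728) + (-7/300)·8 + 17/39·1 = 1/4 ✓
b·(c∘Ac): (-7/300)·25/7 + 17/39·65/136 = 1/8 ✓
b·Ac²: (-7/300)·(-25/168) + 17/39·299/1632 = 1/12 ✓
b·A²c: 17/39·13/136 = 1/24 ✓; 4 stages ⇒ order 4.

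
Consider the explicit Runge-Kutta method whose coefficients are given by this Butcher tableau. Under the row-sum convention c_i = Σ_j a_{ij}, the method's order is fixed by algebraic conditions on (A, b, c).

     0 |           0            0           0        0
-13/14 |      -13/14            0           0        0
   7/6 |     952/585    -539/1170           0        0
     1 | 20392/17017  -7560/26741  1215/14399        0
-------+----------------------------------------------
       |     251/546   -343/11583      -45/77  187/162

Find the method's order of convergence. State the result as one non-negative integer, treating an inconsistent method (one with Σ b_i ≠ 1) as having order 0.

b = (251/546, -343/11583, -45/77, 187/162)
c = (0, -13/14, 7/6, 1)
Ac = (0, 0, 77/180, 135/374)
Σ b_i: 251/546·1 + (-343/11583)·1 + (-45/77)·1 + 187/162·1 = 1 ✓
b·c: (-343/11583)·(-13/14) + (-45/77)·7/6 + 187/162·1 = 1/2 ✓
b·c²: (-343/11583)·169/196 + (-45/77)·49/36 + 187/162·1 = 1/3 ✓
b·Ac: (-45/77)·77/180 + 187/162·135/374 = 1/6 ✓
b·c³: (-343/11583)·(-2197/2744) + (-45/77)·343/216 + 187/162·1 = 1/4 ✓
b·(c∘Ac): (-45/77)·539/1080 + 187/162·135/374 = 1/8 ✓
b·Ac²: (-45/77)·(-143/360) + 187/162·(-675/5236) = 1/12 ✓
b·A²c: 187/162·27/748 = 1/24 ✓; 4 stages ⇒ order 4.

4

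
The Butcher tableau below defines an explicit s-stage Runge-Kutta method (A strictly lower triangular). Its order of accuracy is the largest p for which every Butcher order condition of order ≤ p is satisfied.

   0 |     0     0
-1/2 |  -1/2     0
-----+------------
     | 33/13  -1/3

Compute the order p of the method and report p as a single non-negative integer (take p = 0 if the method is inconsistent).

b = (33/13, -1/3)
c = (0, -1/2)
Σ b_i: 33/13·1 + (-1/3)·1 = 86/39 ≠ 1 ⇒ order 0.

0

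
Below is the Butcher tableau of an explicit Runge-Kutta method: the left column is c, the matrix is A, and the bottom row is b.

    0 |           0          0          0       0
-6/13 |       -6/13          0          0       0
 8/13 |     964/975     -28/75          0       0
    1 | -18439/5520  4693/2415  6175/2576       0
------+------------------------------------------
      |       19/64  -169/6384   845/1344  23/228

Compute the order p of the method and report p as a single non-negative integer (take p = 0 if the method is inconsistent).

4

b = (19/64, -169/6384, 845/1344, 23/228)
c = (0, -6/13, 8/13, 1)
Ac = (0, 0, 56/325, 133/230)
Σ b_i: 19/64·1 + (-169/6384)·1 + 845/1344·1 + 23/228·1 = 1 ✓
b·c: (-169/6384)·(-6/13) + 845/1344·8/13 + 23/228·1 = 1/2 ✓
b·c²: (-169/6384)·36/169 + 845/1344·64/169 + 23/228·1 = 1/3 ✓
b·Ac: 845/1344·56/325 + 23/228·133/230 = 1/6 ✓
b·c³: (-169/6384)·(-216/2197) + 845/1344·512/2197 + 23/228·1 = 1/4 ✓
b·(c∘Ac): 845/1344·448/4225 + 23/228·133/230 = 1/8 ✓
b·Ac²: 845/1344·(-336/4225) + 23/228·152/115 = 1/12 ✓
b·A²c: 23/228·19/46 = 1/24 ✓; 4 stages ⇒ order 4.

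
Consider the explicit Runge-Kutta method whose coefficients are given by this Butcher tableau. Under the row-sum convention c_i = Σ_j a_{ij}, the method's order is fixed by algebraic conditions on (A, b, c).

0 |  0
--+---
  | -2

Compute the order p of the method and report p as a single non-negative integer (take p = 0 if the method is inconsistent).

0

b = (-2)
c = (0)
Σ b_i: (-2)·1 = -2 ≠ 1 ⇒ order 0.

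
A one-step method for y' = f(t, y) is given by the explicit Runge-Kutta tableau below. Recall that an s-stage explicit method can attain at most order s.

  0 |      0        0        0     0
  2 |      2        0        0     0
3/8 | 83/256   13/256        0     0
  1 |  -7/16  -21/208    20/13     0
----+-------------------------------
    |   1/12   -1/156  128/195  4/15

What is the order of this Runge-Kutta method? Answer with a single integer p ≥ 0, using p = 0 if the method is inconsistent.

b = (1/12, -1/156, 128/195, 4/15)
c = (0, 2, 3/8, 1)
Ac = (0, 0, 13/128, 3/8)
Σ b_i: 1/12·1 + (-1/156)·1 + 128/195·1 + 4/15·1 = 1 ✓
b·c: (-1/156)·2 + 128/195·3/8 + 4/15·1 = 1/2 ✓
b·c²: (-1/156)·4 + 128/195·9/64 + 4/15·1 = 1/3 ✓
b·Ac: 128/195·13/128 + 4/15·3/8 = 1/6 ✓
b·c³: (-1/156)·8 + 128/195·27/512 + 4/15·1 = 1/4 ✓
b·(c∘Ac): 128/195·39/1024 + 4/15·3/8 = 1/8 ✓
b·Ac²: 128/195·13/64 + 4/15·(-3/16) = 1/12 ✓
b·A²c: 4/15·5/32 = 1/24 ✓; 4 stages ⇒ order 4.

4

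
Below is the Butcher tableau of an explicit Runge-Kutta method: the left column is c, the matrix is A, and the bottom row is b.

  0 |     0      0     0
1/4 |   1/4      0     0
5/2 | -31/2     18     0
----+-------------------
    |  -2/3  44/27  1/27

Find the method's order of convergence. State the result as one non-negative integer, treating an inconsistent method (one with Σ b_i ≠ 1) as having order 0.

3

b = (-2/3, 44/27, 1/27)
c = (0, 1/4, 5/2)
Ac = (0, 0, 9/2)
Σ b_i: (-2/3)·1 + 44/27·1 + 1/27·1 = 1 ✓
b·c: 44/27·1/4 + 1/27·5/2 = 1/2 ✓
b·c²: 44/27·1/16 + 1/27·25/4 = 1/3 ✓
b·Ac: 1/27·9/2 = 1/6 ✓; 3 stages ⇒ order 3.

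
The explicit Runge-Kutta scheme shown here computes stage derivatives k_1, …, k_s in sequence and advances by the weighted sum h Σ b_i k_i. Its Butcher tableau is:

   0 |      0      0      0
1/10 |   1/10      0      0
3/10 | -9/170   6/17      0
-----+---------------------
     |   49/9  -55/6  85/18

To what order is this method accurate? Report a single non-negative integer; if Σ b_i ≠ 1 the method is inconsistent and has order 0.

b = (49/9, -55/6, 85/18)
c = (0, 1/10, 3/10)
Ac = (0, 0, 3/85)
Σ b_i: 49/9·1 + (-55/6)·1 + 85/18·1 = 1 ✓
b·c: (-55/6)·1/10 + 85/18·3/10 = 1/2 ✓
b·c²: (-55/6)·1/100 + 85/18·9/100 = 1/3 ✓
b·Ac: 85/18·3/85 = 1/6 ✓; 3 stages ⇒ order 3.

3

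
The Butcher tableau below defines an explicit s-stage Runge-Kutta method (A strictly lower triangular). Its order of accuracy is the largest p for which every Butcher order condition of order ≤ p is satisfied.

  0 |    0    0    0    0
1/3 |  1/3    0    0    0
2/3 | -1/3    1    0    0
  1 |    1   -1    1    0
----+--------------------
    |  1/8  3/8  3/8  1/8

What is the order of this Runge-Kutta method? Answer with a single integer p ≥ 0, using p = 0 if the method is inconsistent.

4

b = (1/8, 3/8, 3/8, 1/8)
c = (0, 1/3, 2/3, 1)
Ac = (0, 0, 1/3, 1/3)
Σ b_i: 1/8·1 + 3/8·1 + 3/8·1 + 1/8·1 = 1 ✓
b·c: 3/8·1/3 + 3/8·2/3 + 1/8·1 = 1/2 ✓
b·c²: 3/8·1/9 + 3/8·4/9 + 1/8·1 = 1/3 ✓
b·Ac: 3/8·1/3 + 1/8·1/3 = 1/6 ✓
b·c³: 3/8·1/27 + 3/8·8/27 + 1/8·1 = 1/4 ✓
b·(c∘Ac): 3/8·2/9 + 1/8·1/3 = 1/8 ✓
b·Ac²: 3/8·1/9 + 1/8·1/3 = 1/12 ✓
b·A²c: 1/8·1/3 = 1/24 ✓; 4 stages ⇒ order 4.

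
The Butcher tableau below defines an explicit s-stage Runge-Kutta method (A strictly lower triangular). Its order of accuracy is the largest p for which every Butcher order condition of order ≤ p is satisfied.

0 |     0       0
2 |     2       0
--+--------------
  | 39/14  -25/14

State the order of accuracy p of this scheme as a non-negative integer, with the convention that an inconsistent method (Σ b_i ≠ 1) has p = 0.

1

b = (39/14, -25/14)
c = (0, 2)
Σ b_i: 39/14·1 + (-25/14)·1 = 1 ✓
b·c: (-25/14)·2 = -25/7 ≠ 1/2 ⇒ order 1.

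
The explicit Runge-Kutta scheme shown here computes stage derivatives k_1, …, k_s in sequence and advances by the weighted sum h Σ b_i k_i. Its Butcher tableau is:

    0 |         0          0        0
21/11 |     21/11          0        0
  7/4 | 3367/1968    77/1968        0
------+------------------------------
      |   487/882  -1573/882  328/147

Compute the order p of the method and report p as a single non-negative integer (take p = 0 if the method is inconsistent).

3

b = (487/882, -1573/882, 328/147)
c = (0, 21/11, 7/4)
Ac = (0, 0, 49/656)
Σ b_i: 487/882·1 + (-1573/882)·1 + 328/147·1 = 1 ✓
b·c: (-1573/882)·21/11 + 328/147·7/4 = 1/2 ✓
b·c²: (-1573/882)·441/121 + 328/147·49/16 = 1/3 ✓
b·Ac: 328/147·49/656 = 1/6 ✓; 3 stages ⇒ order 3.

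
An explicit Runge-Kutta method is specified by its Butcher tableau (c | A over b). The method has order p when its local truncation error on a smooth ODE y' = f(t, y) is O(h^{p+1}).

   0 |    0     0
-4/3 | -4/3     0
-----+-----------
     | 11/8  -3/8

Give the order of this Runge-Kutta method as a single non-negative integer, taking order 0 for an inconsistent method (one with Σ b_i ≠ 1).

b = (11/8, -3/8)
c = (0, -4/3)
Σ b_i: 11/8·1 + (-3/8)·1 = 1 ✓
b·c: (-3/8)·(-4/3) = 1/2 ✓; 2 stages ⇒ order 2.

2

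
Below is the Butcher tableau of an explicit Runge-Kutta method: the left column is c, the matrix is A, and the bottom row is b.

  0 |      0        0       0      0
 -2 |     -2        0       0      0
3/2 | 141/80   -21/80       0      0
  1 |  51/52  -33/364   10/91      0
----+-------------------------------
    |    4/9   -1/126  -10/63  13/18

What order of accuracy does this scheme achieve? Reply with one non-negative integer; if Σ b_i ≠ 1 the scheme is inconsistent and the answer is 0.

b = (4/9, -1/126, -10/63, 13/18)
c = (0, -2, 3/2, 1)
Ac = (0, 0, 21/40, 9/26)
Σ b_i: 4/9·1 + (-1/126)·1 + (-10/63)·1 + 13/18·1 = 1 ✓
b·c: (-1/126)·(-2) + (-10/63)·3/2 + 13/18·1 = 1/2 ✓
b·c²: (-1/126)·4 + (-10/63)·9/4 + 13/18·1 = 1/3 ✓
b·Ac: (-10/63)·21/40 + 13/18·9/26 = 1/6 ✓
b·c³: (-1/126)·(-8) + (-10/63)·27/8 + 13/18·1 = 1/4 ✓
b·(c∘Ac): (-10/63)·63/80 + 13/18·9/26 = 1/8 ✓
b·Ac²: (-10/63)·(-21/20) + 13/18·(-3/26) = 1/12 ✓
b·A²c: 13/18·3/52 = 1/24 ✓; 4 stages ⇒ order 4.

4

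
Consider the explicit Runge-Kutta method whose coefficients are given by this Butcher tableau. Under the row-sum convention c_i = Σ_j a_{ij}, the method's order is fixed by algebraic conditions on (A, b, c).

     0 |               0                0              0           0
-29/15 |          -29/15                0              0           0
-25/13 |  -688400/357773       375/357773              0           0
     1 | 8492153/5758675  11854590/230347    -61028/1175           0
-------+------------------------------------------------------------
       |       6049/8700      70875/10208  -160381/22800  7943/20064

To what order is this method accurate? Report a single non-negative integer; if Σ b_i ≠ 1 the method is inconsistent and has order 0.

b = (6049/8700, 70875/10208, -160381/22800, 7943/20064)
c = (0, -29/15, -25/13, 1)
Ac = (0, 0, -25/12337, 3058/7943)
Σ b_i: 6049/8700·1 + 70875/10208·1 + (-160381/22800)·1 + 7943/20064·1 = 1 ✓
b·c: 70875/10208·(-29/15) + (-160381/22800)·(-25/13) + 7943/20064·1 = 1/2 ✓
b·c²: 70875/10208·841/225 + (-160381/22800)·625/169 + 7943/20064·1 = 1/3 ✓
b·Ac: (-160381/22800)·(-25/12337) + 7943/20064·3058/7943 = 1/6 ✓
b·c³: 70875/10208·(-24389/3375) + (-160381/22800)·(-15625/2197) + 7943/20064·1 = 1/4 ✓
b·(c∘Ac): (-160381/22800)·625/160381 + 7943/20064·3058/7943 = 1/8 ✓
b·Ac²: (-160381/22800)·145/37011 + 7943/20064·33374/119145 = 1/12 ✓
b·A²c: 7943/20064·836/7943 = 1/24 ✓; 4 stages ⇒ order 4.

4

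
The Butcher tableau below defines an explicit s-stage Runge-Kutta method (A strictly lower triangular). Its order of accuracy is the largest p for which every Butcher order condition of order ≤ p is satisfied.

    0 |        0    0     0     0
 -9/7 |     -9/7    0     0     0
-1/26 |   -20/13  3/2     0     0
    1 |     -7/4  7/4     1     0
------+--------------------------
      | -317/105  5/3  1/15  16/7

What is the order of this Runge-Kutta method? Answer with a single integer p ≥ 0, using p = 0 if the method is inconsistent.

1

b = (-317/105, 5/3, 1/15, 16/7)
c = (0, -9/7, -1/26, 1)
Ac = (0, 0, -27/14, -119/52)
Σ b_i: (-317/105)·1 + 5/3·1 + 1/15·1 + 16/7·1 = 1 ✓
b·c: 5/3·(-9/7) + 1/15·(-1/26) + 16/7·1 = 383/2730 ≠ 1/2 ⇒ order 1.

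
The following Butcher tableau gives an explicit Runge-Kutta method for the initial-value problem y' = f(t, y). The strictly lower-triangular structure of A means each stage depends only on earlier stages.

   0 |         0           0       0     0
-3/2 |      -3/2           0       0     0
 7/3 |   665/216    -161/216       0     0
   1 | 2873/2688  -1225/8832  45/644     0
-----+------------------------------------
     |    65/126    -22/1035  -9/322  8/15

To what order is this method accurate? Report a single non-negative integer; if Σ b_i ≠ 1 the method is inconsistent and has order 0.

b = (65/126, -22/1035, -9/322, 8/15)
c = (0, -3/2, 7/3, 1)
Ac = (0, 0, 161/144, 95/256)
Σ b_i: 65/126·1 + (-22/1035)·1 + (-9/322)·1 + 8/15·1 = 1 ✓
b·c: (-22/1035)·(-3/2) + (-9/322)·7/3 + 8/15·1 = 1/2 ✓
b·c²: (-22/1035)·9/4 + (-9/322)·49/9 + 8/15·1 = 1/3 ✓
b·Ac: (-9/322)·161/144 + 8/15·95/256 = 1/6 ✓
b·c³: (-22/1035)·(-27/8) + (-9/322)·343/27 + 8/15·1 = 1/4 ✓
b·(c∘Ac): (-9/322)·1127/432 + 8/15·95/256 = 1/8 ✓
b·Ac²: (-9/322)·(-161/96) + 8/15·35/512 = 1/12 ✓
b·A²c: 8/15·5/64 = 1/24 ✓; 4 stages ⇒ order 4.

4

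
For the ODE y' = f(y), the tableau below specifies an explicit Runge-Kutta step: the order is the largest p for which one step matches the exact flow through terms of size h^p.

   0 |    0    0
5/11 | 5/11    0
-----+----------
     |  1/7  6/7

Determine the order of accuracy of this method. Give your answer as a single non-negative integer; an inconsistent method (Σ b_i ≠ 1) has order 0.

1

b = (1/7, 6/7)
c = (0, 5/11)
Σ b_i: 1/7·1 + 6/7·1 = 1 ✓
b·c: 6/7·5/11 = 30/77 ≠ 1/2 ⇒ order 1.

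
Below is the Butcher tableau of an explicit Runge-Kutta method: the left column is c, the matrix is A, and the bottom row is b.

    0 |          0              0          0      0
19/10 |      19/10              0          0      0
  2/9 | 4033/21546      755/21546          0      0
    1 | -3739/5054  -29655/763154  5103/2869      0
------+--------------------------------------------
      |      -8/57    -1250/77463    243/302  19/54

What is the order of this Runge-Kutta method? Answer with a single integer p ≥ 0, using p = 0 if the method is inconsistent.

b = (-8/57, -1250/77463, 243/302, 19/54)
c = (0, 19/10, 2/9, 1)
Ac = (0, 0, 151/2268, 9/28)
Σ b_i: (-8/57)·1 + (-1250/77463)·1 + 243/302·1 + 19/54·1 = 1 ✓
b·c: (-1250/77463)·19/10 + 243/302·2/9 + 19/54·1 = 1/2 ✓
b·c²: (-1250/77463)·361/100 + 243/302·4/81 + 19/54·1 = 1/3 ✓
b·Ac: 243/302·151/2268 + 19/54·9/28 = 1/6 ✓
b·c³: (-1250/77463)·6859/1000 + 243/302·8/729 + 19/54·1 = 1/4 ✓
b·(c∘Ac): 243/302·151/10206 + 19/54·9/28 = 1/8 ✓
b·Ac²: 243/302·2869/22680 + 19/54·(-279/5320) = 1/12 ✓
b·A²c: 19/54·9/76 = 1/24 ✓; 4 stages ⇒ order 4.

4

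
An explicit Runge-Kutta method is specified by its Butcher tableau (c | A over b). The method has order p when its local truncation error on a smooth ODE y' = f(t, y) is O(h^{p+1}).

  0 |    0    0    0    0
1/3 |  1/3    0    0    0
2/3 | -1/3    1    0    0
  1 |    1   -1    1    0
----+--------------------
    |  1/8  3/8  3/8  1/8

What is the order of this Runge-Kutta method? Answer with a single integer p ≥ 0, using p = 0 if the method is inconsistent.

b = (1/8, 3/8, 3/8, 1/8)
c = (0, 1/3, 2/3, 1)
Ac = (0, 0, 1/3, 1/3)
Σ b_i: 1/8·1 + 3/8·1 + 3/8·1 + 1/8·1 = 1 ✓
b·c: 3/8·1/3 + 3/8·2/3 + 1/8·1 = 1/2 ✓
b·c²: 3/8·1/9 + 3/8·4/9 + 1/8·1 = 1/3 ✓
b·Ac: 3/8·1/3 + 1/8·1/3 = 1/6 ✓
b·c³: 3/8·1/27 + 3/8·8/27 + 1/8·1 = 1/4 ✓
b·(c∘Ac): 3/8·2/9 + 1/8·1/3 = 1/8 ✓
b·Ac²: 3/8·1/9 + 1/8·1/3 = 1/12 ✓
b·A²c: 1/8·1/3 = 1/24 ✓; 4 stages ⇒ order 4.

4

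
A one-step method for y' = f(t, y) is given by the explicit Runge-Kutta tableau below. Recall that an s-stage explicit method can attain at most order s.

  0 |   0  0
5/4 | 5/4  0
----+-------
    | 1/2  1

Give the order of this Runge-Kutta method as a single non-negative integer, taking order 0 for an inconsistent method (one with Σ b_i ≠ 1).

0

b = (1/2, 1)
c = (0, 5/4)
Σ b_i: 1/2·1 + 1·1 = 3/2 ≠ 1 ⇒ order 0.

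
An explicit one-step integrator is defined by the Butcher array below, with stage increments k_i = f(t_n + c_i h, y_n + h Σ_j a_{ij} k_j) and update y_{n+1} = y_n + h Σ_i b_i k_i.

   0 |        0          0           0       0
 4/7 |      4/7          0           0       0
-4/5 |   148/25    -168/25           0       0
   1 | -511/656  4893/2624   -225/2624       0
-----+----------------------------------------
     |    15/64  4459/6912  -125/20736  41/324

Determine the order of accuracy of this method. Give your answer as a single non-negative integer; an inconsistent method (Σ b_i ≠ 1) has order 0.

4

b = (15/64, 4459/6912, -125/20736, 41/324)
c = (0, 4/7, -4/5, 1)
Ac = (0, 0, -96/25, 93/82)
Σ b_i: 15/64·1 + 4459/6912·1 + (-125/20736)·1 + 41/324·1 = 1 ✓
b·c: 4459/6912·4/7 + (-125/20736)·(-4/5) + 41/324·1 = 1/2 ✓
b·c²: 4459/6912·16/49 + (-125/20736)·16/25 + 41/324·1 = 1/3 ✓
b·Ac: (-125/20736)·(-96/25) + 41/324·93/82 = 1/6 ✓
b·c³: 4459/6912·64/343 + (-125/20736)·(-64/125) + 41/324·1 = 1/4 ✓
b·(c∘Ac): (-125/20736)·384/125 + 41/324·93/82 = 1/8 ✓
b·Ac²: (-125/20736)·(-384/175) + 41/324·159/287 = 1/12 ✓
b·A²c: 41/324·27/82 = 1/24 ✓; 4 stages ⇒ order 4.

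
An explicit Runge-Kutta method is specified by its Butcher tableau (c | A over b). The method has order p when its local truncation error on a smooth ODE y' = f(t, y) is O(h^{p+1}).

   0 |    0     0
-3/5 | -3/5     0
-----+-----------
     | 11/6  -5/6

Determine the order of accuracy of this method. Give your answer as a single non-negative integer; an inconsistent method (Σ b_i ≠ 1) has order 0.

2

b = (11/6, -5/6)
c = (0, -3/5)
Σ b_i: 11/6·1 + (-5/6)·1 = 1 ✓
b·c: (-5/6)·(-3/5) = 1/2 ✓; 2 stages ⇒ order 2.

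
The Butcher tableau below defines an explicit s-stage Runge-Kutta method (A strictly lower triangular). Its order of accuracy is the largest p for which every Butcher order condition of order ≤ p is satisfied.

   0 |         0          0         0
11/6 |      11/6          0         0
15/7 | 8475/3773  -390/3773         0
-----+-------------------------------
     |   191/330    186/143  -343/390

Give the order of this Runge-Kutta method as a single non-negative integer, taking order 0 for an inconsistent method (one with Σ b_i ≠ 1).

3

b = (191/330, 186/143, -343/390)
c = (0, 11/6, 15/7)
Ac = (0, 0, -65/343)
Σ b_i: 191/330·1 + 186/143·1 + (-343/390)·1 = 1 ✓
b·c: 186/143·11/6 + (-343/390)·15/7 = 1/2 ✓
b·c²: 186/143·121/36 + (-343/390)·225/49 = 1/3 ✓
b·Ac: (-343/390)·(-65/343) = 1/6 ✓; 3 stages ⇒ order 3.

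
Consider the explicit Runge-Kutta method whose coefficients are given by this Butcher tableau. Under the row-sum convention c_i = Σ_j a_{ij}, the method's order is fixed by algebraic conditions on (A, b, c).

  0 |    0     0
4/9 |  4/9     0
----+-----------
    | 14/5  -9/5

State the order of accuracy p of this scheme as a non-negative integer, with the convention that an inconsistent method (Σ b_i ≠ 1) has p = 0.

b = (14/5, -9/5)
c = (0, 4/9)
Σ b_i: 14/5·1 + (-9/5)·1 = 1 ✓
b·c: (-9/5)·4/9 = -4/5 ≠ 1/2 ⇒ order 1.

1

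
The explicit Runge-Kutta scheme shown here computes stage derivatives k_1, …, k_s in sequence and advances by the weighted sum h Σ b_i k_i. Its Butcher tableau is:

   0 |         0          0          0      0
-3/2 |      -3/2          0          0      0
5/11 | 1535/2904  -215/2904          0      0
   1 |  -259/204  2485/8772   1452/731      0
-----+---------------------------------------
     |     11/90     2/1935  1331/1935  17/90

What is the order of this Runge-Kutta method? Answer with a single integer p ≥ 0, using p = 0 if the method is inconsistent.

4

b = (11/90, 2/1935, 1331/1935, 17/90)
c = (0, -3/2, 5/11, 1)
Ac = (0, 0, 215/1936, 65/136)
Σ b_i: 11/90·1 + 2/1935·1 + 1331/1935·1 + 17/90·1 = 1 ✓
b·c: 2/1935·(-3/2) + 1331/1935·5/11 + 17/90·1 = 1/2 ✓
b·c²: 2/1935·9/4 + 1331/1935·25/121 + 17/90·1 = 1/3 ✓
b·Ac: 1331/1935·215/1936 + 17/90·65/136 = 1/6 ✓
b·c³: 2/1935·(-27/8) + 1331/1935·125/1331 + 17/90·1 = 1/4 ✓
b·(c∘Ac): 1331/1935·1075/21296 + 17/90·65/136 = 1/8 ✓
b·Ac²: 1331/1935·(-645/3872) + 17/90·285/272 = 1/12 ✓
b·A²c: 17/90·15/68 = 1/24 ✓; 4 stages ⇒ order 4.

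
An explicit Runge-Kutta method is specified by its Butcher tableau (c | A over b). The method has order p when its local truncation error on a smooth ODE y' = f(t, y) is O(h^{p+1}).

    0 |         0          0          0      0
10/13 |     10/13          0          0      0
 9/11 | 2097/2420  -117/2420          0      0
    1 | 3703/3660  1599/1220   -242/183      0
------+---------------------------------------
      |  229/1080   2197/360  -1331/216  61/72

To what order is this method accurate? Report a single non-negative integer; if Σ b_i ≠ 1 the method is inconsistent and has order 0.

b = (229/1080, 2197/360, -1331/216, 61/72)
c = (0, 10/13, 9/11, 1)
Ac = (0, 0, -9/242, -9/122)
Σ b_i: 229/1080·1 + 2197/360·1 + (-1331/216)·1 + 61/72·1 = 1 ✓
b·c: 2197/360·10/13 + (-1331/216)·9/11 + 61/72·1 = 1/2 ✓
b·c²: 2197/360·100/169 + (-1331/216)·81/121 + 61/72·1 = 1/3 ✓
b·Ac: (-1331/216)·(-9/242) + 61/72·(-9/122) = 1/6 ✓
b·c³: 2197/360·1000/2197 + (-1331/216)·729/1331 + 61/72·1 = 1/4 ✓
b·(c∘Ac): (-1331/216)·(-81/2662) + 61/72·(-9/122) = 1/8 ✓
b·Ac²: (-1331/216)·(-45/1573) + 61/72·(-87/793) = 1/12 ✓
b·A²c: 61/72·3/61 = 1/24 ✓; 4 stages ⇒ order 4.

4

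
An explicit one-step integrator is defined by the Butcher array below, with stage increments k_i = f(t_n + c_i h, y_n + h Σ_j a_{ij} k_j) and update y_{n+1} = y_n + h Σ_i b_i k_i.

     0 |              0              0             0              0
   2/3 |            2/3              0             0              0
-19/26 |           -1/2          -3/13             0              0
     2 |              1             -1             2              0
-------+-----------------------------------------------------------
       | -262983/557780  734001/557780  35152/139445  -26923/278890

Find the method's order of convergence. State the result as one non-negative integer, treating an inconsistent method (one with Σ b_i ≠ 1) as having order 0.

b = (-262983/557780, 734001/557780, 35152/139445, -26923/278890)
c = (0, 2/3, -19/26, 2)
Ac = (0, 0, -2/13, -83/39)
Σ b_i: (-262983/557780)·1 + 734001/557780·1 + 35152/139445·1 + (-26923/278890)·1 = 1 ✓
b·c: 734001/557780·2/3 + 35152/139445·(-19/26) + (-26923/278890)·2 = 1/2 ✓
b·c²: 734001/557780·4/9 + 35152/139445·361/676 + (-26923/278890)·4 = 1/3 ✓
b·Ac: 35152/139445·(-2/13) + (-26923/278890)·(-83/39) = 1/6 ✓
b·c³: 734001/557780·8/27 + 35152/139445·(-6859/17576) + (-26923/278890)·8 = -603356/1255005 ≠ 1/4 ⇒ order 3.
b·(c∘Ac): 35152/139445·19/169 + (-26923/278890)·(-166/39) = 183749/418335 ≠ 1/8
b·Ac²: 35152/139445·(-4/39) + (-26923/278890)·1897/3042 = -5615983/65260260 ≠ 1/12
b·A²c: (-26923/278890)·(-4/13) = 4142/139445 ≠ 1/24

3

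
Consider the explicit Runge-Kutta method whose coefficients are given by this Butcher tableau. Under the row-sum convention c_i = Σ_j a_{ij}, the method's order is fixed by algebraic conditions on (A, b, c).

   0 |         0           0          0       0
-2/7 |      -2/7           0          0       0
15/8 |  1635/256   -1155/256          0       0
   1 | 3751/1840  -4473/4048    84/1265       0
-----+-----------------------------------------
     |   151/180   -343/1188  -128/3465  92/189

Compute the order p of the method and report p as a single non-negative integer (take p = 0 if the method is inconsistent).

4

b = (151/180, -343/1188, -128/3465, 92/189)
c = (0, -2/7, 15/8, 1)
Ac = (0, 0, 165/128, 81/184)
Σ b_i: 151/180·1 + (-343/1188)·1 + (-128/3465)·1 + 92/189·1 = 1 ✓
b·c: (-343/1188)·(-2/7) + (-128/3465)·15/8 + 92/189·1 = 1/2 ✓
b·c²: (-343/1188)·4/49 + (-128/3465)·225/64 + 92/189·1 = 1/3 ✓
b·Ac: (-128/3465)·165/128 + 92/189·81/184 = 1/6 ✓
b·c³: (-343/1188)·(-8/343) + (-128/3465)·3375/512 + 92/189·1 = 1/4 ✓
b·(c∘Ac): (-128/3465)·2475/1024 + 92/189·81/184 = 1/8 ✓
b·Ac²: (-128/3465)·(-165/448) + 92/189·369/2576 = 1/12 ✓
b·A²c: 92/189·63/736 = 1/24 ✓; 4 stages ⇒ order 4.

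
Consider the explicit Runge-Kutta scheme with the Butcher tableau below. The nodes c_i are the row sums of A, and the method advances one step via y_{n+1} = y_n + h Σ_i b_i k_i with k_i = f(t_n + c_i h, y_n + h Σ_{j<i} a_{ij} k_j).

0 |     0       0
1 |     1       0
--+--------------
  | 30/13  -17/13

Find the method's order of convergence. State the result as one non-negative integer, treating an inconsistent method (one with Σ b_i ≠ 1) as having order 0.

1

b = (30/13, -17/13)
c = (0, 1)
Σ b_i: 30/13·1 + (-17/13)·1 = 1 ✓
b·c: (-17/13)·1 = -17/13 ≠ 1/2 ⇒ order 1.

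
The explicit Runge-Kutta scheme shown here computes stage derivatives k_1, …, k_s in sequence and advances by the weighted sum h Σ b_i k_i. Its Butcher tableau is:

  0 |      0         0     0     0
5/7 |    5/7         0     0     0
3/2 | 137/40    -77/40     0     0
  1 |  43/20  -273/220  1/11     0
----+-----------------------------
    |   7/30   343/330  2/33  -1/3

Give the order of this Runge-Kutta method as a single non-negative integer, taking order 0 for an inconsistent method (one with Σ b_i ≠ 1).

b = (7/30, 343/330, 2/33, -1/3)
c = (0, 5/7, 3/2, 1)
Ac = (0, 0, -11/8, -3/4)
Σ b_i: 7/30·1 + 343/330·1 + 2/33·1 + (-1/3)·1 = 1 ✓
b·c: 343/330·5/7 + 2/33·3/2 + (-1/3)·1 = 1/2 ✓
b·c²: 343/330·25/49 + 2/33·9/4 + (-1/3)·1 = 1/3 ✓
b·Ac: 2/33·(-11/8) + (-1/3)·(-3/4) = 1/6 ✓
b·c³: 343/330·125/343 + 2/33·27/8 + (-1/3)·1 = 1/4 ✓
b·(c∘Ac): 2/33·(-33/16) + (-1/3)·(-3/4) = 1/8 ✓
b·Ac²: 2/33·(-55/56) + (-1/3)·(-3/7) = 1/12 ✓
b·A²c: (-1/3)·(-1/8) = 1/24 ✓; 4 stages ⇒ order 4.

4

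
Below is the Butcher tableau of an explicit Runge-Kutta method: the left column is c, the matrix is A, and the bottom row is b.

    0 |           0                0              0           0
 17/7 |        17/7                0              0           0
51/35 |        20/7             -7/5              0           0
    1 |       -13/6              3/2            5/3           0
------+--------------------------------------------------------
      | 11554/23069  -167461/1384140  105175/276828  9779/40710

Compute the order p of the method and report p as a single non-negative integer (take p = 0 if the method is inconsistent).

b = (11554/23069, -167461/1384140, 105175/276828, 9779/40710)
c = (0, 17/7, 51/35, 1)
Ac = (0, 0, -17/5, 85/14)
Σ b_i: 11554/23069·1 + (-167461/1384140)·1 + 105175/276828·1 + 9779/40710·1 = 1 ✓
b·c: (-167461/1384140)·17/7 + 105175/276828·51/35 + 9779/40710·1 = 1/2 ✓
b·c²: (-167461/1384140)·289/49 + 105175/276828·2601/1225 + 9779/40710·1 = 1/3 ✓
b·Ac: 105175/276828·(-17/5) + 9779/40710·85/14 = 1/6 ✓
b·c³: (-167461/1384140)·4913/343 + 105175/276828·132651/42875 + 9779/40710·1 = -210967/664930 ≠ 1/4 ⇒ order 3.
b·(c∘Ac): 105175/276828·(-867/175) + 9779/40710·85/14 = -3451/8142 ≠ 1/8
b·Ac²: 105175/276828·(-289/35) + 9779/40710·867/70 = -32963/203550 ≠ 1/12
b·A²c: 9779/40710·(-17/3) = -166243/122130 ≠ 1/24

3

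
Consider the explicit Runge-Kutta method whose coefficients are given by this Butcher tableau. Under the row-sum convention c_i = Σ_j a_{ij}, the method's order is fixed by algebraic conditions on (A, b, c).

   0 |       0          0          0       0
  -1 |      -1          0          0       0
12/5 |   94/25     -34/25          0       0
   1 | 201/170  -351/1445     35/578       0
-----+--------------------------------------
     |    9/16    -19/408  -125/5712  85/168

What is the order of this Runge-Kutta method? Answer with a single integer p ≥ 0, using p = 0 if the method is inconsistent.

b = (9/16, -19/408, -125/5712, 85/168)
c = (0, -1, 12/5, 1)
Ac = (0, 0, 34/25, 33/85)
Σ b_i: 9/16·1 + (-19/408)·1 + (-125/5712)·1 + 85/168·1 = 1 ✓
b·c: (-19/408)·(-1) + (-125/5712)·12/5 + 85/168·1 = 1/2 ✓
b·c²: (-19/408)·1 + (-125/5712)·144/25 + 85/168·1 = 1/3 ✓
b·Ac: (-125/5712)·34/25 + 85/168·33/85 = 1/6 ✓
b·c³: (-19/408)·(-1) + (-125/5712)·1728/125 + 85/168·1 = 1/4 ✓
b·(c∘Ac): (-125/5712)·408/125 + 85/168·33/85 = 1/8 ✓
b·Ac²: (-125/5712)·(-34/25) + 85/168·9/85 = 1/12 ✓
b·A²c: 85/168·7/85 = 1/24 ✓; 4 stages ⇒ order 4.

4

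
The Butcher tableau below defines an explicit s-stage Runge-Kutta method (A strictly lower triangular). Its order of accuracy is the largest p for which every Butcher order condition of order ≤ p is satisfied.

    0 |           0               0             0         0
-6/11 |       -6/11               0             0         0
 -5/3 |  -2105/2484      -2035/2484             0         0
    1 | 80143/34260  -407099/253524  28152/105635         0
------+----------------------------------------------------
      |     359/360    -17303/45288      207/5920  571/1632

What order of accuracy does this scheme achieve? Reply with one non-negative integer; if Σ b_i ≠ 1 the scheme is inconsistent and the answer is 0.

4

b = (359/360, -17303/45288, 207/5920, 571/1632)
c = (0, -6/11, -5/3, 1)
Ac = (0, 0, 185/414, 493/1142)
Σ b_i: 359/360·1 + (-17303/45288)·1 + 207/5920·1 + 571/1632·1 = 1 ✓
b·c: (-17303/45288)·(-6/11) + 207/5920·(-5/3) + 571/1632·1 = 1/2 ✓
b·c²: (-17303/45288)·36/121 + 207/5920·25/9 + 571/1632·1 = 1/3 ✓
b·Ac: 207/5920·185/414 + 571/1632·493/1142 = 1/6 ✓
b·c³: (-17303/45288)·(-216/1331) + 207/5920·(-125/27) + 571/1632·1 = 1/4 ✓
b·(c∘Ac): 207/5920·(-925/1242) + 571/1632·493/1142 = 1/8 ✓
b·Ac²: 207/5920·(-185/759) + 571/1632·1649/6281 = 1/12 ✓
b·A²c: 571/1632·68/571 = 1/24 ✓; 4 stages ⇒ order 4.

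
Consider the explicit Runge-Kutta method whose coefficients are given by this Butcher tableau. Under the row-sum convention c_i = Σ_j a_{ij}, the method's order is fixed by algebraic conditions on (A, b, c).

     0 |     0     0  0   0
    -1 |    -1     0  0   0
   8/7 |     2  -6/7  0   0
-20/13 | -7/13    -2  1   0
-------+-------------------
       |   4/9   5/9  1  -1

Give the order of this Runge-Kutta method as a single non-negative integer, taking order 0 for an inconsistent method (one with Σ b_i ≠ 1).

1

b = (4/9, 5/9, 1, -1)
c = (0, -1, 8/7, -20/13)
Ac = (0, 0, 6/7, 22/7)
Σ b_i: 4/9·1 + 5/9·1 + 1·1 + (-1)·1 = 1 ✓
b·c: 5/9·(-1) + 1·8/7 + (-1)·(-20/13) = 1741/819 ≠ 1/2 ⇒ order 1.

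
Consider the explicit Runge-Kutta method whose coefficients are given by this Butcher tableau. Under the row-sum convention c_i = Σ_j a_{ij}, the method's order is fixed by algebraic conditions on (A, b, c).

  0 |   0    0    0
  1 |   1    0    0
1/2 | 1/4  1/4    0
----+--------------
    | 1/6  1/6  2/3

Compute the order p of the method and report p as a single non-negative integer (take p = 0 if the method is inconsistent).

3

b = (1/6, 1/6, 2/3)
c = (0, 1, 1/2)
Ac = (0, 0, 1/4)
Σ b_i: 1/6·1 + 1/6·1 + 2/3·1 = 1 ✓
b·c: 1/6·1 + 2/3·1/2 = 1/2 ✓
b·c²: 1/6·1 + 2/3·1/4 = 1/3 ✓
b·Ac: 2/3·1/4 = 1/6 ✓; 3 stages ⇒ order 3.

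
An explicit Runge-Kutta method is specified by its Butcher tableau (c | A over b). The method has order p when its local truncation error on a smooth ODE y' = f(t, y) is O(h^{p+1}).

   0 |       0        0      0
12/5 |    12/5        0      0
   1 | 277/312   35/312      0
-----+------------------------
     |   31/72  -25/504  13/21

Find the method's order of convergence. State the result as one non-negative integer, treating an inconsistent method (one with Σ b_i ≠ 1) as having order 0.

b = (31/72, -25/504, 13/21)
c = (0, 12/5, 1)
Ac = (0, 0, 7/26)
Σ b_i: 31/72·1 + (-25/504)·1 + 13/21·1 = 1 ✓
b·c: (-25/504)·12/5 + 13/21·1 = 1/2 ✓
b·c²: (-25/504)·144/25 + 13/21·1 = 1/3 ✓
b·Ac: 13/21·7/26 = 1/6 ✓; 3 stages ⇒ order 3.

3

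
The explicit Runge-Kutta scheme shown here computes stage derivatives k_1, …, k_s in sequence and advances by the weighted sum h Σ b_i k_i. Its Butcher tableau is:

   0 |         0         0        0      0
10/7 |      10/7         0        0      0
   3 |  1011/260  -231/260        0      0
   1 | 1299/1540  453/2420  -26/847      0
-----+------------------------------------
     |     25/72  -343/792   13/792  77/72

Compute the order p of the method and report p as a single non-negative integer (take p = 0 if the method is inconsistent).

b = (25/72, -343/792, 13/792, 77/72)
c = (0, 10/7, 3, 1)
Ac = (0, 0, -33/26, 27/154)
Σ b_i: 25/72·1 + (-343/792)·1 + 13/792·1 + 77/72·1 = 1 ✓
b·c: (-343/792)·10/7 + 13/792·3 + 77/72·1 = 1/2 ✓
b·c²: (-343/792)·100/49 + 13/792·9 + 77/72·1 = 1/3 ✓
b·Ac: 13/792·(-33/26) + 77/72·27/154 = 1/6 ✓
b·c³: (-343/792)·1000/343 + 13/792·27 + 77/72·1 = 1/4 ✓
b·(c∘Ac): 13/792·(-99/26) + 77/72·27/154 = 1/8 ✓
b·Ac²: 13/792·(-165/91) + 77/72·57/539 = 1/12 ✓
b·A²c: 77/72·3/77 = 1/24 ✓; 4 stages ⇒ order 4.

4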